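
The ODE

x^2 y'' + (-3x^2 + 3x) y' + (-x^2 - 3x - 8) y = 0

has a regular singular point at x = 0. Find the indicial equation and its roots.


Divide by x^2 to reach normal form y'' + P_1(x) y' + P_2(x) y = 0 with P_1(x) = -3 + 3/x and P_2(x) = -1 - 3/x - 8/x^2.
x = 0 is a singular point because the y'-coefficient -3 + 3/x has a pole at x = 0 and the y-coefficient -1 - 3/x - 8/x^2 has a pole at x = 0.
It is a regular singular point because x P_1(x) = p(x) = 3 - 3x and x^2 P_2(x) = q(x) = -x^2 - 3x - 8 are polynomials, hence analytic at x = 0.
p(0) = 3,  q(0) = -8.
Indicial equation: r(r-1) + p(0) r + q(0) = 0, i.e. r^2 + (p(0) - 1) r + q(0) = 0, i.e. r^2 + 2 r - 8 = 0.
Discriminant: (2)^2 - 4(-8) = 36, so r = (-2 ± 6)/2.
Solving: r_1 = 2, r_2 = -4.

indicial: r^2 + 2 r - 8 = 0; roots r_1 = 2, r_2 = -4


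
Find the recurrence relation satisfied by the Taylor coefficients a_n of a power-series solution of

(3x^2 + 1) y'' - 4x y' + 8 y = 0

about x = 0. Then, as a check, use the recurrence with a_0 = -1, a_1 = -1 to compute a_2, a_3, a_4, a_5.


Substitute y = sum_n a_n x^n.
(1 + 3 x^2) y'' contributes (n+2)(n+1) a_{n+2} + 3 n(n-1) a_n at x^n.
-4 x y'(x) contributes -4 n a_n at x^n.
8 y(x) contributes 8 a_n at x^n.
Matching x^n: (n+2)(n+1) a_{n+2} + (3 n(n-1) - 4 n + 8) a_n = 0.
Thus a_{n+2} = (-3 n(n-1) + 4 n - 8) / ((n+1)(n+2)) * a_n.

Check with a_0 = -1, a_1 = -1 (apply the recurrence for n = 0, 1, 2, 3): a_0 = -1, a_1 = -1, a_2 = 4, a_3 = 2/3, a_4 = -2, a_5 = -7/15.

a_(n+2) = (-3 n(n-1) + 4 n - 8) / ((n+1)(n+2)) * a_n; check: a_0 = -1, a_1 = -1, a_2 = 4, a_3 = 2/3, a_4 = -2, a_5 = -7/15


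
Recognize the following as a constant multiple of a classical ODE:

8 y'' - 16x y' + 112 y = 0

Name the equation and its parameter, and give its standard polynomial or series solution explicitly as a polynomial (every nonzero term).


All three coefficients share the factor 8; dividing through by 8 gives  y'' - 2x y' + 14 y = 0.
This matches the Hermite equation y'' - 2x y' + 2n y = 0 with 2n = 14, so n = 7; the polynomial solution is H_7(x).
With y = sum_k a_k x^k, matching x^k gives (k+2)(k+1) a_{k+2} = 2(k - n) a_k = 2(k - 7) a_k. The right side vanishes at k = 7, so the series with the parity of 7 terminates at degree 7.
Standard normalization: leading coefficient of H_n is 2^n, so a_7 = 2^7 = 128. Work downward with a_k = (k+1)(k+2) a_{k+2} / (2(k - n)):
  a_5 = (6)(7)(128) / (2(5 - 7)) = 5376/(-4) = -1344
  a_3 = (4)(5)(-1344) / (2(3 - 7)) = -26880/(-8) = 3360
  a_1 = (2)(3)(3360) / (2(1 - 7)) = 20160/(-12) = -1680
Hence H_7(x) = 128 x^7 - 1344 x^5 + 3360 x^3 - 1680 x.

H_7(x); series = 128 x^7 - 1344 x^5 + 3360 x^3 - 1680 x


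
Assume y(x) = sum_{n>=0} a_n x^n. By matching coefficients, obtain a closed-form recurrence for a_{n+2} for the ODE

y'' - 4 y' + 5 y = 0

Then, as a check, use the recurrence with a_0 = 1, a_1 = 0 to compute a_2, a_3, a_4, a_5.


Substitute y = sum_n a_n x^n.
y''(x) has coefficient (n+2)(n+1) a_{n+2} at x^n;
-4 y'(x) has coefficient -4 (n+1) a_{n+1} at x^n;
5 y(x) has coefficient 5 a_n at x^n.
Matching x^n: (n+2)(n+1) a_{n+2} - 4 (n+1) a_{n+1} + 5 a_n = 0.
Thus a_{n+2} = [4 (n+1) a_{n+1} - 5 a_n] / ((n+1)(n+2)).

Check with a_0 = 1, a_1 = 0 (apply the recurrence for n = 0, 1, 2, 3): a_0 = 1, a_1 = 0, a_2 = -5/2, a_3 = -10/3, a_4 = -55/24, a_5 = -1.

a_(n+2) = [4 (n+1) a_(n+1) - 5 a_n] / ((n+1)(n+2)); check: a_0 = 1, a_1 = 0, a_2 = -5/2, a_3 = -10/3, a_4 = -55/24, a_5 = -1


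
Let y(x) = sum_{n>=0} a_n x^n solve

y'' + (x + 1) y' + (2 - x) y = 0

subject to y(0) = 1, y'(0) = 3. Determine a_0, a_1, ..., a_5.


Ansatz: y(x) = sum_{n>=0} a_n x^n, so y'(x) = sum_{n>=1} n a_n x^(n-1) and y''(x) = sum_{n>=2} n(n-1) a_n x^(n-2).
Substitute into P(x) y'' + Q(x) y' + R(x) y = 0 with P(x) = 1, Q(x) = x + 1, R(x) = 2 - x, and match powers of x.
Initial conditions: a_0 = 1, a_1 = 3.
Setting the coefficient of each power of x to zero and solving order by order (substituting the coefficients already found):
  x^0: 2 a_2 + a_1 + 2 a_0 = 0  ->  2 a_2 = -a_1 - 2 a_0 = -5  ->  a_2 = -5/2
  x^1: 6 a_3 + 2 a_2 + 3 a_1 - a_0 = 0  ->  6 a_3 = -2 a_2 - 3 a_1 + a_0 = -3  ->  a_3 = -1/2
  x^2: 12 a_4 + 3 a_3 + 4 a_2 - a_1 = 0  ->  12 a_4 = -3 a_3 - 4 a_2 + a_1 = 29/2  ->  a_4 = 29/24
  x^3: 20 a_5 + 4 a_4 + 5 a_3 - a_2 = 0  ->  20 a_5 = -4 a_4 - 5 a_3 + a_2 = -29/6  ->  a_5 = -29/120
Truncated series: y(x) = 1 + 3 x - (5/2) x^2 - (1/2) x^3 + (29/24) x^4 - (29/120) x^5 + O(x^6).

a_0 = 1; a_1 = 3; a_2 = -5/2; a_3 = -1/2; a_4 = 29/24; a_5 = -29/120


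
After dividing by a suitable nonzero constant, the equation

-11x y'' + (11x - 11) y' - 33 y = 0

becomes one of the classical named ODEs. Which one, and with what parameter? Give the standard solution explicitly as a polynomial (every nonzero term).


All three coefficients share the factor -11; dividing through by -11 gives  x y'' + (1 - x) y' + 3 y = 0.
This matches the Laguerre equation x y'' + (1 - x) y' + n y = 0 with n = 3; the polynomial solution is L_3(x).
With y = sum_k a_k x^k, matching x^k gives (k+1)k a_{k+1} + (k+1) a_{k+1} - k a_k + n a_k = 0, i.e. (k+1)^2 a_{k+1} = (k - n) a_k = (k - 3) a_k. The right side vanishes at k = 3, so the series terminates at degree 3.
Standard normalization L_n(0) = 1 gives a_0 = 1. Work upward with a_{k+1} = (k - 3) a_k / (k+1)^2:
  a_1 = (0 - 3)(1) / 1^2 = -3/1 = -3
  a_2 = (1 - 3)(-3) / 2^2 = 6/4 = 3/2
  a_3 = (2 - 3)(3/2) / 3^2 = (-3/2)/9 = -1/6
Hence L_3(x) = -x^3/6 + 3 x^2/2 - 3 x + 1.

L_3(x); series = -x^3/6 + 3 x^2/2 - 3 x + 1


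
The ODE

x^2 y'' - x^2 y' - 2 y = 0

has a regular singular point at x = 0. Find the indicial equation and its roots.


Divide by x^2 to reach normal form y'' + P_1(x) y' + P_2(x) y = 0 with P_1(x) = -1 and P_2(x) = -2/x^2.
x = 0 is a singular point because the y-coefficient -2/x^2 has a pole at x = 0.
It is a regular singular point because x P_1(x) = p(x) = -x and x^2 P_2(x) = q(x) = -2 are polynomials, hence analytic at x = 0.
p(0) = 0,  q(0) = -2.
Indicial equation: r(r-1) + p(0) r + q(0) = 0, i.e. r^2 + (p(0) - 1) r + q(0) = 0, i.e. r^2 - 1 r - 2 = 0.
Discriminant: (-1)^2 - 4(-2) = 9, so r = (1 ± 3)/2.
Solving: r_1 = 2, r_2 = -1.

indicial: r^2 - 1 r - 2 = 0; roots r_1 = 2, r_2 = -1


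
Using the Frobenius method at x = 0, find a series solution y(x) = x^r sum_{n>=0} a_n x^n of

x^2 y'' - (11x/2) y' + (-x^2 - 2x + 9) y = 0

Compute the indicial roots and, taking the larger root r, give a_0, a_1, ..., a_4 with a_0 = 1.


Write in Frobenius form y'' + (p(x)/x) y' + (q(x)/x^2) y = 0:
  p(x) = -11/2,  q(x) = -x^2 - 2x + 9.
Indicial equation: r(r-1) + (-11/2) r + (9) = 0 -> roots r_1 = 9/2, r_2 = 2.
Take r = r_1 = 9/2. Let y(x) = x^r sum_{n>=0} a_n x^n with a_0 = 1.
Substitute y = x^r sum a_n x^n and match x^{r+n}. The recurrence is
  D(n) a_n - 2 a_{n-1} - 1 a_{n-2} = 0,  where D(n) = (r+n)(r+n-1) + (-11/2)(r+n) + (9).
  a_n = [2 a_{n-1} + 1 a_{n-2}] / D(n).
Since the indicial polynomial factors as (r - r_1)(r - r_2), D(n) = (r_1 + n - r_1)(r_1 + n - r_2) = n(n + 5/2).
Evaluating step by step (a_0 = 1):
  n = 1: D(1) = 1(1 + 5/2) = 7/2; numerator = 2(1) = 2; a_1 = (2)/(7/2) = 4/7
  n = 2: D(2) = 2(2 + 5/2) = 9; numerator = 2(4/7) + 1(1) = 15/7; a_2 = (15/7)/(9) = 5/21
  n = 3: D(3) = 3(3 + 5/2) = 33/2; numerator = 2(5/21) + 1(4/7) = 22/21; a_3 = (22/21)/(33/2) = 4/63
  n = 4: D(4) = 4(4 + 5/2) = 26; numerator = 2(4/63) + 1(5/21) = 23/63; a_4 = (23/63)/(26) = 23/1638

r = 9/2; a_0 = 1; a_1 = 4/7; a_2 = 5/21; a_3 = 4/63; a_4 = 23/1638


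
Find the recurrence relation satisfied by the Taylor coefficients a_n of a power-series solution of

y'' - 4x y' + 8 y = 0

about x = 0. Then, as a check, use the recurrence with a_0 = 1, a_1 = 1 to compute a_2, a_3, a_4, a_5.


Substitute y = sum_n a_n x^n.
y''(x) has coefficient (n+2)(n+1) a_{n+2} at x^n;
-4 x y'(x) has coefficient -4 n a_n at x^n (shift);
8 y(x) has coefficient 8 a_n at x^n.
Matching x^n: (n+2)(n+1) a_{n+2} + (-4n + 8) a_n = 0.
Thus a_{n+2} = (4n - 8) / ((n+1)(n+2)) * a_n.

Check with a_0 = 1, a_1 = 1 (apply the recurrence for n = 0, 1, 2, 3): a_0 = 1, a_1 = 1, a_2 = -4, a_3 = -2/3, a_4 = 0, a_5 = -2/15.

a_(n+2) = (4n - 8) / ((n+1)(n+2)) * a_n; check: a_0 = 1, a_1 = 1, a_2 = -4, a_3 = -2/3, a_4 = 0, a_5 = -2/15


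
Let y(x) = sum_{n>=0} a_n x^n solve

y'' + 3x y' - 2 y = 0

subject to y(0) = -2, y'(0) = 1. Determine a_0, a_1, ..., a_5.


Ansatz: y(x) = sum_{n>=0} a_n x^n, so y'(x) = sum_{n>=1} n a_n x^(n-1) and y''(x) = sum_{n>=2} n(n-1) a_n x^(n-2).
Substitute into P(x) y'' + Q(x) y' + R(x) y = 0 with P(x) = 1, Q(x) = 3x, R(x) = -2, and match powers of x.
Initial conditions: a_0 = -2, a_1 = 1.
Setting the coefficient of each power of x to zero and solving order by order (substituting the coefficients already found):
  x^0: 2 a_2 - 2 a_0 = 0  ->  2 a_2 = 2 a_0 = -4  ->  a_2 = -2
  x^1: 6 a_3 + a_1 = 0  ->  6 a_3 = -a_1 = -1  ->  a_3 = -1/6
  x^2: 12 a_4 + 4 a_2 = 0  ->  12 a_4 = -4 a_2 = 8  ->  a_4 = 2/3
  x^3: 20 a_5 + 7 a_3 = 0  ->  20 a_5 = -7 a_3 = 7/6  ->  a_5 = 7/120
Truncated series: y(x) = -2 + x - 2 x^2 - (1/6) x^3 + (2/3) x^4 + (7/120) x^5 + O(x^6).

a_0 = -2; a_1 = 1; a_2 = -2; a_3 = -1/6; a_4 = 2/3; a_5 = 7/120


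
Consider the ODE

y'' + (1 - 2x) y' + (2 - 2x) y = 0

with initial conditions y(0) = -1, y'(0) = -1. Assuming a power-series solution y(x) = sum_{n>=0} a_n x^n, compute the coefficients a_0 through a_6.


Ansatz: y(x) = sum_{n>=0} a_n x^n, so y'(x) = sum_{n>=1} n a_n x^(n-1) and y''(x) = sum_{n>=2} n(n-1) a_n x^(n-2).
Substitute into P(x) y'' + Q(x) y' + R(x) y = 0 with P(x) = 1, Q(x) = 1 - 2x, R(x) = 2 - 2x, and match powers of x.
Initial conditions: a_0 = -1, a_1 = -1.
Setting the coefficient of each power of x to zero and solving order by order (substituting the coefficients already found):
  x^0: 2 a_2 + a_1 + 2 a_0 = 0  ->  2 a_2 = -a_1 - 2 a_0 = 3  ->  a_2 = 3/2
  x^1: 6 a_3 + 2 a_2 - 2 a_0 = 0  ->  6 a_3 = -2 a_2 + 2 a_0 = -5  ->  a_3 = -5/6
  x^2: 12 a_4 + 3 a_3 - 2 a_2 - 2 a_1 = 0  ->  12 a_4 = -3 a_3 + 2 a_2 + 2 a_1 = 7/2  ->  a_4 = 7/24
  x^3: 20 a_5 + 4 a_4 - 4 a_3 - 2 a_2 = 0  ->  20 a_5 = -4 a_4 + 4 a_3 + 2 a_2 = -3/2  ->  a_5 = -3/40
  x^4: 30 a_6 + 5 a_5 - 6 a_4 - 2 a_3 = 0  ->  30 a_6 = -5 a_5 + 6 a_4 + 2 a_3 = 11/24  ->  a_6 = 11/720
Truncated series: y(x) = -1 - x + (3/2) x^2 - (5/6) x^3 + (7/24) x^4 - (3/40) x^5 + (11/720) x^6 + O(x^7).

a_0 = -1; a_1 = -1; a_2 = 3/2; a_3 = -5/6; a_4 = 7/24; a_5 = -3/40; a_6 = 11/720


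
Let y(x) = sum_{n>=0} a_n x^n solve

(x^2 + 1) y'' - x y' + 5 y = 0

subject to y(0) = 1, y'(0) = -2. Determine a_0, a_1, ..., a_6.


Ansatz: y(x) = sum_{n>=0} a_n x^n, so y'(x) = sum_{n>=1} n a_n x^(n-1) and y''(x) = sum_{n>=2} n(n-1) a_n x^(n-2).
Substitute into P(x) y'' + Q(x) y' + R(x) y = 0 with P(x) = x^2 + 1, Q(x) = -x, R(x) = 5, and match powers of x.
Initial conditions: a_0 = 1, a_1 = -2.
Setting the coefficient of each power of x to zero and solving order by order (substituting the coefficients already found):
  x^0: 2 a_2 + 5 a_0 = 0  ->  2 a_2 = -5 a_0 = -5  ->  a_2 = -5/2
  x^1: 6 a_3 + 4 a_1 = 0  ->  6 a_3 = -4 a_1 = 8  ->  a_3 = 4/3
  x^2: 12 a_4 + 5 a_2 = 0  ->  12 a_4 = -5 a_2 = 25/2  ->  a_4 = 25/24
  x^3: 20 a_5 + 8 a_3 = 0  ->  20 a_5 = -8 a_3 = -32/3  ->  a_5 = -8/15
  x^4: 30 a_6 + 13 a_4 = 0  ->  30 a_6 = -13 a_4 = -325/24  ->  a_6 = -65/144
Truncated series: y(x) = 1 - 2 x - (5/2) x^2 + (4/3) x^3 + (25/24) x^4 - (8/15) x^5 - (65/144) x^6 + O(x^7).

a_0 = 1; a_1 = -2; a_2 = -5/2; a_3 = 4/3; a_4 = 25/24; a_5 = -8/15; a_6 = -65/144


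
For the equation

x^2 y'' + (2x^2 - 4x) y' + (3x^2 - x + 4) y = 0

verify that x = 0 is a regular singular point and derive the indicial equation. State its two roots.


Divide by x^2 to reach normal form y'' + P_1(x) y' + P_2(x) y = 0 with P_1(x) = 2 - 4/x and P_2(x) = 3 - 1/x + 4/x^2.
x = 0 is a singular point because the y'-coefficient 2 - 4/x has a pole at x = 0 and the y-coefficient 3 - 1/x + 4/x^2 has a pole at x = 0.
It is a regular singular point because x P_1(x) = p(x) = 2x - 4 and x^2 P_2(x) = q(x) = 3x^2 - x + 4 are polynomials, hence analytic at x = 0.
p(0) = -4,  q(0) = 4.
Indicial equation: r(r-1) + p(0) r + q(0) = 0, i.e. r^2 + (p(0) - 1) r + q(0) = 0, i.e. r^2 - 5 r + 4 = 0.
Discriminant: (-5)^2 - 4(4) = 9, so r = (5 ± 3)/2.
Solving: r_1 = 4, r_2 = 1.

indicial: r^2 - 5 r + 4 = 0; roots r_1 = 4, r_2 = 1


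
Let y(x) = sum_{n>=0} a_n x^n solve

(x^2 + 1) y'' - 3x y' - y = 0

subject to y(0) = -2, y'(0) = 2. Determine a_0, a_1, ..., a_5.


Ansatz: y(x) = sum_{n>=0} a_n x^n, so y'(x) = sum_{n>=1} n a_n x^(n-1) and y''(x) = sum_{n>=2} n(n-1) a_n x^(n-2).
Substitute into P(x) y'' + Q(x) y' + R(x) y = 0 with P(x) = x^2 + 1, Q(x) = -3x, R(x) = -1, and match powers of x.
Initial conditions: a_0 = -2, a_1 = 2.
Setting the coefficient of each power of x to zero and solving order by order (substituting the coefficients already found):
  x^0: 2 a_2 - a_0 = 0  ->  2 a_2 = a_0 = -2  ->  a_2 = -1
  x^1: 6 a_3 - 4 a_1 = 0  ->  6 a_3 = 4 a_1 = 8  ->  a_3 = 4/3
  x^2: 12 a_4 - 5 a_2 = 0  ->  12 a_4 = 5 a_2 = -5  ->  a_4 = -5/12
  x^3: 20 a_5 - 4 a_3 = 0  ->  20 a_5 = 4 a_3 = 16/3  ->  a_5 = 4/15
Truncated series: y(x) = -2 + 2 x - x^2 + (4/3) x^3 - (5/12) x^4 + (4/15) x^5 + O(x^6).

a_0 = -2; a_1 = 2; a_2 = -1; a_3 = 4/3; a_4 = -5/12; a_5 = 4/15


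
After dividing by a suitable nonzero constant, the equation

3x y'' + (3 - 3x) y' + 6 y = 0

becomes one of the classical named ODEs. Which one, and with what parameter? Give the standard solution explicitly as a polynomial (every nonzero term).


All three coefficients share the factor 3; dividing through by 3 gives  x y'' + (1 - x) y' + 2 y = 0.
This matches the Laguerre equation x y'' + (1 - x) y' + n y = 0 with n = 2; the polynomial solution is L_2(x).
With y = sum_k a_k x^k, matching x^k gives (k+1)k a_{k+1} + (k+1) a_{k+1} - k a_k + n a_k = 0, i.e. (k+1)^2 a_{k+1} = (k - n) a_k = (k - 2) a_k. The right side vanishes at k = 2, so the series terminates at degree 2.
Standard normalization L_n(0) = 1 gives a_0 = 1. Work upward with a_{k+1} = (k - 2) a_k / (k+1)^2:
  a_1 = (0 - 2)(1) / 1^2 = -2/1 = -2
  a_2 = (1 - 2)(-2) / 2^2 = 2/4 = 1/2
Hence L_2(x) = x^2/2 - 2 x + 1.

L_2(x); series = x^2/2 - 2 x + 1


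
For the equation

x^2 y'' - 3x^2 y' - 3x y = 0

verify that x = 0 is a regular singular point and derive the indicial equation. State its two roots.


Divide by x^2 to reach normal form y'' + P_1(x) y' + P_2(x) y = 0 with P_1(x) = -3 and P_2(x) = -3/x.
x = 0 is a singular point because the y-coefficient -3/x has a pole at x = 0.
It is a regular singular point because x P_1(x) = p(x) = -3x and x^2 P_2(x) = q(x) = -3x are polynomials, hence analytic at x = 0.
p(0) = 0,  q(0) = 0.
Indicial equation: r(r-1) + p(0) r + q(0) = 0, i.e. r^2 + (p(0) - 1) r + q(0) = 0, i.e. r^2 - 1 r = 0.
Discriminant: (-1)^2 - 4(0) = 1, so r = (1 ± 1)/2.
Solving: r_1 = 1, r_2 = 0.

indicial: r^2 - 1 r = 0; roots r_1 = 1, r_2 = 0


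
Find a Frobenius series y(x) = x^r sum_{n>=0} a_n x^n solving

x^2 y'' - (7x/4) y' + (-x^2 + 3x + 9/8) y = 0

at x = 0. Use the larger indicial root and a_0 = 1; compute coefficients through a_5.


Write in Frobenius form y'' + (p(x)/x) y' + (q(x)/x^2) y = 0:
  p(x) = -7/4,  q(x) = -x^2 + 3x + 9/8.
Indicial equation: r(r-1) + (-7/4) r + (9/8) = 0 -> roots r_1 = 9/4, r_2 = 1/2.
Take r = r_1 = 9/4. Let y(x) = x^r sum_{n>=0} a_n x^n with a_0 = 1.
Substitute y = x^r sum a_n x^n and match x^{r+n}. The recurrence is
  D(n) a_n + 3 a_{n-1} - 1 a_{n-2} = 0,  where D(n) = (r+n)(r+n-1) + (-7/4)(r+n) + (9/8).
  a_n = [-3 a_{n-1} + 1 a_{n-2}] / D(n).
Since the indicial polynomial factors as (r - r_1)(r - r_2), D(n) = (r_1 + n - r_1)(r_1 + n - r_2) = n(n + 7/4).
Evaluating step by step (a_0 = 1):
  n = 1: D(1) = 1(1 + 7/4) = 11/4; numerator = -3(1) = -3; a_1 = (-3)/(11/4) = -12/11
  n = 2: D(2) = 2(2 + 7/4) = 15/2; numerator = -3(-12/11) + 1(1) = 47/11; a_2 = (47/11)/(15/2) = 94/165
  n = 3: D(3) = 3(3 + 7/4) = 57/4; numerator = -3(94/165) + 1(-12/11) = -14/5; a_3 = (-14/5)/(57/4) = -56/285
  n = 4: D(4) = 4(4 + 7/4) = 23; numerator = -3(-56/285) + 1(94/165) = 3634/3135; a_4 = (3634/3135)/(23) = 158/3135
  n = 5: D(5) = 5(5 + 7/4) = 135/4; numerator = -3(158/3135) + 1(-56/285) = -218/627; a_5 = (-218/627)/(135/4) = -872/84645

r = 9/4; a_0 = 1; a_1 = -12/11; a_2 = 94/165; a_3 = -56/285; a_4 = 158/3135; a_5 = -872/84645


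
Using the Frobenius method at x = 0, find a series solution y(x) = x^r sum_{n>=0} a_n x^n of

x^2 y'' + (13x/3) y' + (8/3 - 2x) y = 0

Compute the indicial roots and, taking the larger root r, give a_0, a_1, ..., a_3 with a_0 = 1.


Write in Frobenius form y'' + (p(x)/x) y' + (q(x)/x^2) y = 0:
  p(x) = 13/3,  q(x) = 8/3 - 2x.
Indicial equation: r(r-1) + (13/3) r + (8/3) = 0 -> roots r_1 = -4/3, r_2 = -2.
Take r = r_1 = -4/3. Let y(x) = x^r sum_{n>=0} a_n x^n with a_0 = 1.
Substitute y = x^r sum a_n x^n and match x^{r+n}. The recurrence is
  D(n) a_n - 2 a_{n-1} = 0,  where D(n) = (r+n)(r+n-1) + (13/3)(r+n) + (8/3).
  a_n = 2 / D(n) * a_{n-1}.
Since the indicial polynomial factors as (r - r_1)(r - r_2), D(n) = (r_1 + n - r_1)(r_1 + n - r_2) = n(n + 2/3).
Evaluating step by step (a_0 = 1):
  n = 1: D(1) = 1(1 + 2/3) = 5/3; numerator = 2(1) = 2; a_1 = (2)/(5/3) = 6/5
  n = 2: D(2) = 2(2 + 2/3) = 16/3; numerator = 2(6/5) = 12/5; a_2 = (12/5)/(16/3) = 9/20
  n = 3: D(3) = 3(3 + 2/3) = 11; numerator = 2(9/20) = 9/10; a_3 = (9/10)/(11) = 9/110

r = -4/3; a_0 = 1; a_1 = 6/5; a_2 = 9/20; a_3 = 9/110


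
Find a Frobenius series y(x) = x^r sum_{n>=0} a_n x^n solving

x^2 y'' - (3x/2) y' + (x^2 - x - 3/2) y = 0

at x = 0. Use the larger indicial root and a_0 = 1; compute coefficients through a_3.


Write in Frobenius form y'' + (p(x)/x) y' + (q(x)/x^2) y = 0:
  p(x) = -3/2,  q(x) = x^2 - x - 3/2.
Indicial equation: r(r-1) + (-3/2) r + (-3/2) = 0 -> roots r_1 = 3, r_2 = -1/2.
Take r = r_1 = 3. Let y(x) = x^r sum_{n>=0} a_n x^n with a_0 = 1.
Substitute y = x^r sum a_n x^n and match x^{r+n}. The recurrence is
  D(n) a_n - 1 a_{n-1} + 1 a_{n-2} = 0,  where D(n) = (r+n)(r+n-1) + (-3/2)(r+n) + (-3/2).
  a_n = [1 a_{n-1} - 1 a_{n-2}] / D(n).
Since the indicial polynomial factors as (r - r_1)(r - r_2), D(n) = (r_1 + n - r_1)(r_1 + n - r_2) = n(n + 7/2).
Evaluating step by step (a_0 = 1):
  n = 1: D(1) = 1(1 + 7/2) = 9/2; numerator = 1(1) = 1; a_1 = (1)/(9/2) = 2/9
  n = 2: D(2) = 2(2 + 7/2) = 11; numerator = 1(2/9) - 1(1) = -7/9; a_2 = (-7/9)/(11) = -7/99
  n = 3: D(3) = 3(3 + 7/2) = 39/2; numerator = 1(-7/99) - 1(2/9) = -29/99; a_3 = (-29/99)/(39/2) = -58/3861

r = 3; a_0 = 1; a_1 = 2/9; a_2 = -7/99; a_3 = -58/3861


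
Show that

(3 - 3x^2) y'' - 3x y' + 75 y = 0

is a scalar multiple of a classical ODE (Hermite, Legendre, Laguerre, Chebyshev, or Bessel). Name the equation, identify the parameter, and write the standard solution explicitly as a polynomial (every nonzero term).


All three coefficients share the factor 3; dividing through by 3 gives  (1 - x^2) y'' - x y' + 25 y = 0.
This matches the Chebyshev equation (1 - x^2) y'' - x y' + n^2 y = 0 (note the -x y' term, not -2x y') with n^2 = 25, so n = 5; the polynomial solution is T_5(x).
With y = sum_k a_k x^k, matching x^k gives (k+2)(k+1) a_{k+2} = (k^2 - n^2) a_k = (k - 5)(k + 5) a_k. The right side vanishes at k = 5, so the series with the parity of 5 terminates at degree 5.
Standard normalization: leading coefficient of T_n is 2^(n-1), so a_5 = 2^4 = 16. Work downward with a_k = (k+1)(k+2) a_{k+2} / ((k - 5)(k + 5)):
  a_3 = (4)(5)(16) / ((3 - 5)(3 + 5)) = 320/(-16) = -20
  a_1 = (2)(3)(-20) / ((1 - 5)(1 + 5)) = -120/(-24) = 5
Hence T_5(x) = 16 x^5 - 20 x^3 + 5 x.

T_5(x); series = 16 x^5 - 20 x^3 + 5 x


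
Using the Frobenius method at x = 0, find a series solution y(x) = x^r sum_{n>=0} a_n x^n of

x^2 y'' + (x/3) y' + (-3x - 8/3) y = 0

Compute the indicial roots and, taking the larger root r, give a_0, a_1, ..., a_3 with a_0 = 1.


Write in Frobenius form y'' + (p(x)/x) y' + (q(x)/x^2) y = 0:
  p(x) = 1/3,  q(x) = -3x - 8/3.
Indicial equation: r(r-1) + (1/3) r + (-8/3) = 0 -> roots r_1 = 2, r_2 = -4/3.
Take r = r_1 = 2. Let y(x) = x^r sum_{n>=0} a_n x^n with a_0 = 1.
Substitute y = x^r sum a_n x^n and match x^{r+n}. The recurrence is
  D(n) a_n - 3 a_{n-1} = 0,  where D(n) = (r+n)(r+n-1) + (1/3)(r+n) + (-8/3).
  a_n = 3 / D(n) * a_{n-1}.
Since the indicial polynomial factors as (r - r_1)(r - r_2), D(n) = (r_1 + n - r_1)(r_1 + n - r_2) = n(n + 10/3).
Evaluating step by step (a_0 = 1):
  n = 1: D(1) = 1(1 + 10/3) = 13/3; numerator = 3(1) = 3; a_1 = (3)/(13/3) = 9/13
  n = 2: D(2) = 2(2 + 10/3) = 32/3; numerator = 3(9/13) = 27/13; a_2 = (27/13)/(32/3) = 81/416
  n = 3: D(3) = 3(3 + 10/3) = 19; numerator = 3(81/416) = 243/416; a_3 = (243/416)/(19) = 243/7904

r = 2; a_0 = 1; a_1 = 9/13; a_2 = 81/416; a_3 = 243/7904


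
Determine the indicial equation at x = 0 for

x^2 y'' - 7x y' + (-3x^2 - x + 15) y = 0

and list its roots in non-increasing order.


Divide by x^2 to reach normal form y'' + P_1(x) y' + P_2(x) y = 0 with P_1(x) = -7/x and P_2(x) = -3 - 1/x + 15/x^2.
x = 0 is a singular point because the y'-coefficient -7/x has a pole at x = 0 and the y-coefficient -3 - 1/x + 15/x^2 has a pole at x = 0.
It is a regular singular point because x P_1(x) = p(x) = -7 and x^2 P_2(x) = q(x) = -3x^2 - x + 15 are polynomials, hence analytic at x = 0.
p(0) = -7,  q(0) = 15.
Indicial equation: r(r-1) + p(0) r + q(0) = 0, i.e. r^2 + (p(0) - 1) r + q(0) = 0, i.e. r^2 - 8 r + 15 = 0.
Discriminant: (-8)^2 - 4(15) = 4, so r = (8 ± 2)/2.
Solving: r_1 = 5, r_2 = 3.

indicial: r^2 - 8 r + 15 = 0; roots r_1 = 5, r_2 = 3


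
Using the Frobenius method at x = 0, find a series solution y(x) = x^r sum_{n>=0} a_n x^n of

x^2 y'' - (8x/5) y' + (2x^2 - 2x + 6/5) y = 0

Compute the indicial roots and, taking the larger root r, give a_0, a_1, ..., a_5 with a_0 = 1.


Write in Frobenius form y'' + (p(x)/x) y' + (q(x)/x^2) y = 0:
  p(x) = -8/5,  q(x) = 2x^2 - 2x + 6/5.
Indicial equation: r(r-1) + (-8/5) r + (6/5) = 0 -> roots r_1 = 2, r_2 = 3/5.
Take r = r_1 = 2. Let y(x) = x^r sum_{n>=0} a_n x^n with a_0 = 1.
Substitute y = x^r sum a_n x^n and match x^{r+n}. The recurrence is
  D(n) a_n - 2 a_{n-1} + 2 a_{n-2} = 0,  where D(n) = (r+n)(r+n-1) + (-8/5)(r+n) + (6/5).
  a_n = [2 a_{n-1} - 2 a_{n-2}] / D(n).
Since the indicial polynomial factors as (r - r_1)(r - r_2), D(n) = (r_1 + n - r_1)(r_1 + n - r_2) = n(n + 7/5).
Evaluating step by step (a_0 = 1):
  n = 1: D(1) = 1(1 + 7/5) = 12/5; numerator = 2(1) = 2; a_1 = (2)/(12/5) = 5/6
  n = 2: D(2) = 2(2 + 7/5) = 34/5; numerator = 2(5/6) - 2(1) = -1/3; a_2 = (-1/3)/(34/5) = -5/102
  n = 3: D(3) = 3(3 + 7/5) = 66/5; numerator = 2(-5/102) - 2(5/6) = -30/17; a_3 = (-30/17)/(66/5) = -25/187
  n = 4: D(4) = 4(4 + 7/5) = 108/5; numerator = 2(-25/187) - 2(-5/102) = -95/561; a_4 = (-95/561)/(108/5) = -475/60588
  n = 5: D(5) = 5(5 + 7/5) = 32; numerator = 2(-475/60588) - 2(-25/187) = 7625/30294; a_5 = (7625/30294)/(32) = 7625/969408

r = 2; a_0 = 1; a_1 = 5/6; a_2 = -5/102; a_3 = -25/187; a_4 = -475/60588; a_5 = 7625/969408


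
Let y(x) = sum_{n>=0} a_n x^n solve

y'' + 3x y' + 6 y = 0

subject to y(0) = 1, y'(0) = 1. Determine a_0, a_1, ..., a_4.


Ansatz: y(x) = sum_{n>=0} a_n x^n, so y'(x) = sum_{n>=1} n a_n x^(n-1) and y''(x) = sum_{n>=2} n(n-1) a_n x^(n-2).
Substitute into P(x) y'' + Q(x) y' + R(x) y = 0 with P(x) = 1, Q(x) = 3x, R(x) = 6, and match powers of x.
Initial conditions: a_0 = 1, a_1 = 1.
Setting the coefficient of each power of x to zero and solving order by order (substituting the coefficients already found):
  x^0: 2 a_2 + 6 a_0 = 0  ->  2 a_2 = -6 a_0 = -6  ->  a_2 = -3
  x^1: 6 a_3 + 9 a_1 = 0  ->  6 a_3 = -9 a_1 = -9  ->  a_3 = -3/2
  x^2: 12 a_4 + 12 a_2 = 0  ->  12 a_4 = -12 a_2 = 36  ->  a_4 = 3
Truncated series: y(x) = 1 + x - 3 x^2 - (3/2) x^3 + 3 x^4 + O(x^5).

a_0 = 1; a_1 = 1; a_2 = -3; a_3 = -3/2; a_4 = 3


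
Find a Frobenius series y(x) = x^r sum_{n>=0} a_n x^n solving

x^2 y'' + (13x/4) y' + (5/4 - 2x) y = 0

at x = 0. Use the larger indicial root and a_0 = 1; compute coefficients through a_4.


Write in Frobenius form y'' + (p(x)/x) y' + (q(x)/x^2) y = 0:
  p(x) = 13/4,  q(x) = 5/4 - 2x.
Indicial equation: r(r-1) + (13/4) r + (5/4) = 0 -> roots r_1 = -1, r_2 = -5/4.
Take r = r_1 = -1. Let y(x) = x^r sum_{n>=0} a_n x^n with a_0 = 1.
Substitute y = x^r sum a_n x^n and match x^{r+n}. The recurrence is
  D(n) a_n - 2 a_{n-1} = 0,  where D(n) = (r+n)(r+n-1) + (13/4)(r+n) + (5/4).
  a_n = 2 / D(n) * a_{n-1}.
Since the indicial polynomial factors as (r - r_1)(r - r_2), D(n) = (r_1 + n - r_1)(r_1 + n - r_2) = n(n + 1/4).
Evaluating step by step (a_0 = 1):
  n = 1: D(1) = 1(1 + 1/4) = 5/4; numerator = 2(1) = 2; a_1 = (2)/(5/4) = 8/5
  n = 2: D(2) = 2(2 + 1/4) = 9/2; numerator = 2(8/5) = 16/5; a_2 = (16/5)/(9/2) = 32/45
  n = 3: D(3) = 3(3 + 1/4) = 39/4; numerator = 2(32/45) = 64/45; a_3 = (64/45)/(39/4) = 256/1755
  n = 4: D(4) = 4(4 + 1/4) = 17; numerator = 2(256/1755) = 512/1755; a_4 = (512/1755)/(17) = 512/29835

r = -1; a_0 = 1; a_1 = 8/5; a_2 = 32/45; a_3 = 256/1755; a_4 = 512/29835


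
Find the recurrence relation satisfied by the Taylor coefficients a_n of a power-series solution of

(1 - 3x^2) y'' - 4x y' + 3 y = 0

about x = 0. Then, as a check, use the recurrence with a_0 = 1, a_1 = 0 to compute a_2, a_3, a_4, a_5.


Substitute y = sum_n a_n x^n.
(1 - 3 x^2) y'' contributes (n+2)(n+1) a_{n+2} - 3 n(n-1) a_n at x^n.
-4 x y'(x) contributes -4 n a_n at x^n.
3 y(x) contributes 3 a_n at x^n.
Matching x^n: (n+2)(n+1) a_{n+2} + (-3 n(n-1) - 4 n + 3) a_n = 0.
Thus a_{n+2} = (3 n(n-1) + 4 n - 3) / ((n+1)(n+2)) * a_n.

Check with a_0 = 1, a_1 = 0 (apply the recurrence for n = 0, 1, 2, 3): a_0 = 1, a_1 = 0, a_2 = -3/2, a_3 = 0, a_4 = -11/8, a_5 = 0.

a_(n+2) = (3 n(n-1) + 4 n - 3) / ((n+1)(n+2)) * a_n; check: a_0 = 1, a_1 = 0, a_2 = -3/2, a_3 = 0, a_4 = -11/8, a_5 = 0


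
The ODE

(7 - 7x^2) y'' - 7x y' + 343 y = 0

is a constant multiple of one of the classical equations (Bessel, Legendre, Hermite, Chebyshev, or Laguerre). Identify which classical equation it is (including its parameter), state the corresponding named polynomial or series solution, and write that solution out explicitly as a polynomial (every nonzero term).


All three coefficients share the factor 7; dividing through by 7 gives  (1 - x^2) y'' - x y' + 49 y = 0.
This matches the Chebyshev equation (1 - x^2) y'' - x y' + n^2 y = 0 (note the -x y' term, not -2x y') with n^2 = 49, so n = 7; the polynomial solution is T_7(x).
With y = sum_k a_k x^k, matching x^k gives (k+2)(k+1) a_{k+2} = (k^2 - n^2) a_k = (k - 7)(k + 7) a_k. The right side vanishes at k = 7, so the series with the parity of 7 terminates at degree 7.
Standard normalization: leading coefficient of T_n is 2^(n-1), so a_7 = 2^6 = 64. Work downward with a_k = (k+1)(k+2) a_{k+2} / ((k - 7)(k + 7)):
  a_5 = (6)(7)(64) / ((5 - 7)(5 + 7)) = 2688/(-24) = -112
  a_3 = (4)(5)(-112) / ((3 - 7)(3 + 7)) = -2240/(-40) = 56
  a_1 = (2)(3)(56) / ((1 - 7)(1 + 7)) = 336/(-48) = -7
Hence T_7(x) = 64 x^7 - 112 x^5 + 56 x^3 - 7 x.

T_7(x); series = 64 x^7 - 112 x^5 + 56 x^3 - 7 x


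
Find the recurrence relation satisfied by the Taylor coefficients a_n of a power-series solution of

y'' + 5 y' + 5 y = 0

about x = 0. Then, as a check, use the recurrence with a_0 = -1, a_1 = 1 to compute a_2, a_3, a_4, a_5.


Substitute y = sum_n a_n x^n.
y''(x) has coefficient (n+2)(n+1) a_{n+2} at x^n;
5 y'(x) has coefficient 5 (n+1) a_{n+1} at x^n;
5 y(x) has coefficient 5 a_n at x^n.
Matching x^n: (n+2)(n+1) a_{n+2} + 5 (n+1) a_{n+1} + 5 a_n = 0.
Thus a_{n+2} = [-5 (n+1) a_{n+1} - 5 a_n] / ((n+1)(n+2)).

Check with a_0 = -1, a_1 = 1 (apply the recurrence for n = 0, 1, 2, 3): a_0 = -1, a_1 = 1, a_2 = 0, a_3 = -5/6, a_4 = 25/24, a_5 = -5/6.

a_(n+2) = [-5 (n+1) a_(n+1) - 5 a_n] / ((n+1)(n+2)); check: a_0 = -1, a_1 = 1, a_2 = 0, a_3 = -5/6, a_4 = 25/24, a_5 = -5/6


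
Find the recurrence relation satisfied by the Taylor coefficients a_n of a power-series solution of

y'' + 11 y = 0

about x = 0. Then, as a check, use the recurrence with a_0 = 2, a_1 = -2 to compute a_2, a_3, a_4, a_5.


Substitute y = sum_n a_n x^n into y'' + (const) y = 0.
y''(x) = sum_{n>=0} (n+2)(n+1) a_{n+2} x^n.
The ODE becomes sum_n [(n+2)(n+1) a_{n+2} + 11 a_n] x^n = 0.
Setting each coefficient to zero gives the recurrence:
  (n+2)(n+1) a_{n+2} + 11 a_n = 0,
  a_{n+2} = -11 / ((n+1)(n+2)) a_n.

Check with a_0 = 2, a_1 = -2 (apply the recurrence for n = 0, 1, 2, 3): a_0 = 2, a_1 = -2, a_2 = -11, a_3 = 11/3, a_4 = 121/12, a_5 = -121/60.

a_{n+2} = -11/((n+1)(n+2)) * a_n; check: a_0 = 2, a_1 = -2, a_2 = -11, a_3 = 11/3, a_4 = 121/12, a_5 = -121/60


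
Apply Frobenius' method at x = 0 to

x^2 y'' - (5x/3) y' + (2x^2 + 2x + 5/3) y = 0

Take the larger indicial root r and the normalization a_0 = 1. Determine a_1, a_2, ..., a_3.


Write in Frobenius form y'' + (p(x)/x) y' + (q(x)/x^2) y = 0:
  p(x) = -5/3,  q(x) = 2x^2 + 2x + 5/3.
Indicial equation: r(r-1) + (-5/3) r + (5/3) = 0 -> roots r_1 = 5/3, r_2 = 1.
Take r = r_1 = 5/3. Let y(x) = x^r sum_{n>=0} a_n x^n with a_0 = 1.
Substitute y = x^r sum a_n x^n and match x^{r+n}. The recurrence is
  D(n) a_n + 2 a_{n-1} + 2 a_{n-2} = 0,  where D(n) = (r+n)(r+n-1) + (-5/3)(r+n) + (5/3).
  a_n = [-2 a_{n-1} - 2 a_{n-2}] / D(n).
Since the indicial polynomial factors as (r - r_1)(r - r_2), D(n) = (r_1 + n - r_1)(r_1 + n - r_2) = n(n + 2/3).
Evaluating step by step (a_0 = 1):
  n = 1: D(1) = 1(1 + 2/3) = 5/3; numerator = -2(1) = -2; a_1 = (-2)/(5/3) = -6/5
  n = 2: D(2) = 2(2 + 2/3) = 16/3; numerator = -2(-6/5) - 2(1) = 2/5; a_2 = (2/5)/(16/3) = 3/40
  n = 3: D(3) = 3(3 + 2/3) = 11; numerator = -2(3/40) - 2(-6/5) = 9/4; a_3 = (9/4)/(11) = 9/44

r = 5/3; a_0 = 1; a_1 = -6/5; a_2 = 3/40; a_3 = 9/44


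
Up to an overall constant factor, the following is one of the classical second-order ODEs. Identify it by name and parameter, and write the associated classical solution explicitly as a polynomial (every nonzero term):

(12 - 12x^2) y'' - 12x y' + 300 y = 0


All three coefficients share the factor 12; dividing through by 12 gives  (1 - x^2) y'' - x y' + 25 y = 0.
This matches the Chebyshev equation (1 - x^2) y'' - x y' + n^2 y = 0 (note the -x y' term, not -2x y') with n^2 = 25, so n = 5; the polynomial solution is T_5(x).
With y = sum_k a_k x^k, matching x^k gives (k+2)(k+1) a_{k+2} = (k^2 - n^2) a_k = (k - 5)(k + 5) a_k. The right side vanishes at k = 5, so the series with the parity of 5 terminates at degree 5.
Standard normalization: leading coefficient of T_n is 2^(n-1), so a_5 = 2^4 = 16. Work downward with a_k = (k+1)(k+2) a_{k+2} / ((k - 5)(k + 5)):
  a_3 = (4)(5)(16) / ((3 - 5)(3 + 5)) = 320/(-16) = -20
  a_1 = (2)(3)(-20) / ((1 - 5)(1 + 5)) = -120/(-24) = 5
Hence T_5(x) = 16 x^5 - 20 x^3 + 5 x.

T_5(x); series = 16 x^5 - 20 x^3 + 5 x


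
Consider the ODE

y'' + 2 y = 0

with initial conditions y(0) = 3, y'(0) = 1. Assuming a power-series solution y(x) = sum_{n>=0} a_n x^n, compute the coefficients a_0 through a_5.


Ansatz: y(x) = sum_{n>=0} a_n x^n, so y'(x) = sum_{n>=1} n a_n x^(n-1) and y''(x) = sum_{n>=2} n(n-1) a_n x^(n-2).
Substitute into P(x) y'' + Q(x) y' + R(x) y = 0 with P(x) = 1, Q(x) = 0, R(x) = 2, and match powers of x.
Initial conditions: a_0 = 3, a_1 = 1.
Setting the coefficient of each power of x to zero and solving order by order (substituting the coefficients already found):
  x^0: 2 a_2 + 2 a_0 = 0  ->  2 a_2 = -2 a_0 = -6  ->  a_2 = -3
  x^1: 6 a_3 + 2 a_1 = 0  ->  6 a_3 = -2 a_1 = -2  ->  a_3 = -1/3
  x^2: 12 a_4 + 2 a_2 = 0  ->  12 a_4 = -2 a_2 = 6  ->  a_4 = 1/2
  x^3: 20 a_5 + 2 a_3 = 0  ->  20 a_5 = -2 a_3 = 2/3  ->  a_5 = 1/30
Truncated series: y(x) = 3 + x - 3 x^2 - (1/3) x^3 + (1/2) x^4 + (1/30) x^5 + O(x^6).

a_0 = 3; a_1 = 1; a_2 = -3; a_3 = -1/3; a_4 = 1/2; a_5 = 1/30


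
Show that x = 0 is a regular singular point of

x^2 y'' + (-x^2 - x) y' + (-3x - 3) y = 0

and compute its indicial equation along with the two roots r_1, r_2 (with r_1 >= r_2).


Divide by x^2 to reach normal form y'' + P_1(x) y' + P_2(x) y = 0 with P_1(x) = -1 - 1/x and P_2(x) = -3/x - 3/x^2.
x = 0 is a singular point because the y'-coefficient -1 - 1/x has a pole at x = 0 and the y-coefficient -3/x - 3/x^2 has a pole at x = 0.
It is a regular singular point because x P_1(x) = p(x) = -x - 1 and x^2 P_2(x) = q(x) = -3x - 3 are polynomials, hence analytic at x = 0.
p(0) = -1,  q(0) = -3.
Indicial equation: r(r-1) + p(0) r + q(0) = 0, i.e. r^2 + (p(0) - 1) r + q(0) = 0, i.e. r^2 - 2 r - 3 = 0.
Discriminant: (-2)^2 - 4(-3) = 16, so r = (2 ± 4)/2.
Solving: r_1 = 3, r_2 = -1.

indicial: r^2 - 2 r - 3 = 0; roots r_1 = 3, r_2 = -1


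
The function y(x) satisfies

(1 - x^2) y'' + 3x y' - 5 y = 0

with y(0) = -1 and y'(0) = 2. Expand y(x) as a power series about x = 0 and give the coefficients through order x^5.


Ansatz: y(x) = sum_{n>=0} a_n x^n, so y'(x) = sum_{n>=1} n a_n x^(n-1) and y''(x) = sum_{n>=2} n(n-1) a_n x^(n-2).
Substitute into P(x) y'' + Q(x) y' + R(x) y = 0 with P(x) = 1 - x^2, Q(x) = 3x, R(x) = -5, and match powers of x.
Initial conditions: a_0 = -1, a_1 = 2.
Setting the coefficient of each power of x to zero and solving order by order (substituting the coefficients already found):
  x^0: 2 a_2 - 5 a_0 = 0  ->  2 a_2 = 5 a_0 = -5  ->  a_2 = -5/2
  x^1: 6 a_3 - 2 a_1 = 0  ->  6 a_3 = 2 a_1 = 4  ->  a_3 = 2/3
  x^2: 12 a_4 - a_2 = 0  ->  12 a_4 = a_2 = -5/2  ->  a_4 = -5/24
  x^3: 20 a_5 - 2 a_3 = 0  ->  20 a_5 = 2 a_3 = 4/3  ->  a_5 = 1/15
Truncated series: y(x) = -1 + 2 x - (5/2) x^2 + (2/3) x^3 - (5/24) x^4 + (1/15) x^5 + O(x^6).

a_0 = -1; a_1 = 2; a_2 = -5/2; a_3 = 2/3; a_4 = -5/24; a_5 = 1/15


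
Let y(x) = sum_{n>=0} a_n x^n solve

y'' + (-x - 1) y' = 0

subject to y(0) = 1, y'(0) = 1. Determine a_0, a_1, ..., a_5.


Ansatz: y(x) = sum_{n>=0} a_n x^n, so y'(x) = sum_{n>=1} n a_n x^(n-1) and y''(x) = sum_{n>=2} n(n-1) a_n x^(n-2).
Substitute into P(x) y'' + Q(x) y' + R(x) y = 0 with P(x) = 1, Q(x) = -x - 1, R(x) = 0, and match powers of x.
Initial conditions: a_0 = 1, a_1 = 1.
Setting the coefficient of each power of x to zero and solving order by order (substituting the coefficients already found):
  x^0: 2 a_2 - a_1 = 0  ->  2 a_2 = a_1 = 1  ->  a_2 = 1/2
  x^1: 6 a_3 - 2 a_2 - a_1 = 0  ->  6 a_3 = 2 a_2 + a_1 = 2  ->  a_3 = 1/3
  x^2: 12 a_4 - 3 a_3 - 2 a_2 = 0  ->  12 a_4 = 3 a_3 + 2 a_2 = 2  ->  a_4 = 1/6
  x^3: 20 a_5 - 4 a_4 - 3 a_3 = 0  ->  20 a_5 = 4 a_4 + 3 a_3 = 5/3  ->  a_5 = 1/12
Truncated series: y(x) = 1 + x + (1/2) x^2 + (1/3) x^3 + (1/6) x^4 + (1/12) x^5 + O(x^6).

a_0 = 1; a_1 = 1; a_2 = 1/2; a_3 = 1/3; a_4 = 1/6; a_5 = 1/12


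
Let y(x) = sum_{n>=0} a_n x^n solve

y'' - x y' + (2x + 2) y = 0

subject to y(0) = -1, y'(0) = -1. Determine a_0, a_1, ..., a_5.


Ansatz: y(x) = sum_{n>=0} a_n x^n, so y'(x) = sum_{n>=1} n a_n x^(n-1) and y''(x) = sum_{n>=2} n(n-1) a_n x^(n-2).
Substitute into P(x) y'' + Q(x) y' + R(x) y = 0 with P(x) = 1, Q(x) = -x, R(x) = 2x + 2, and match powers of x.
Initial conditions: a_0 = -1, a_1 = -1.
Setting the coefficient of each power of x to zero and solving order by order (substituting the coefficients already found):
  x^0: 2 a_2 + 2 a_0 = 0  ->  2 a_2 = -2 a_0 = 2  ->  a_2 = 1
  x^1: 6 a_3 + a_1 + 2 a_0 = 0  ->  6 a_3 = -a_1 - 2 a_0 = 3  ->  a_3 = 1/2
  x^2: 12 a_4 + 2 a_1 = 0  ->  12 a_4 = -2 a_1 = 2  ->  a_4 = 1/6
  x^3: 20 a_5 - a_3 + 2 a_2 = 0  ->  20 a_5 = a_3 - 2 a_2 = -3/2  ->  a_5 = -3/40
Truncated series: y(x) = -1 - x + x^2 + (1/2) x^3 + (1/6) x^4 - (3/40) x^5 + O(x^6).

a_0 = -1; a_1 = -1; a_2 = 1; a_3 = 1/2; a_4 = 1/6; a_5 = -3/40


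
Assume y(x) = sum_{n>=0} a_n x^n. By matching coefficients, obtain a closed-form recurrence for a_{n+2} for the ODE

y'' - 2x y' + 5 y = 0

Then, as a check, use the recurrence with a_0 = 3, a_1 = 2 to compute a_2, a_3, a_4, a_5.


Substitute y = sum_n a_n x^n.
y''(x) has coefficient (n+2)(n+1) a_{n+2} at x^n;
-2 x y'(x) has coefficient -2 n a_n at x^n (shift);
5 y(x) has coefficient 5 a_n at x^n.
Matching x^n: (n+2)(n+1) a_{n+2} + (-2n + 5) a_n = 0.
Thus a_{n+2} = (2n - 5) / ((n+1)(n+2)) * a_n.

Check with a_0 = 3, a_1 = 2 (apply the recurrence for n = 0, 1, 2, 3): a_0 = 3, a_1 = 2, a_2 = -15/2, a_3 = -1, a_4 = 5/8, a_5 = -1/20.

a_(n+2) = (2n - 5) / ((n+1)(n+2)) * a_n; check: a_0 = 3, a_1 = 2, a_2 = -15/2, a_3 = -1, a_4 = 5/8, a_5 = -1/20


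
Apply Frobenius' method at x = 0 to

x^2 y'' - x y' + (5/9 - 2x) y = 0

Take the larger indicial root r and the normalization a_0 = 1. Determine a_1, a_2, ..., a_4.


Write in Frobenius form y'' + (p(x)/x) y' + (q(x)/x^2) y = 0:
  p(x) = -1,  q(x) = 5/9 - 2x.
Indicial equation: r(r-1) + (-1) r + (5/9) = 0 -> roots r_1 = 5/3, r_2 = 1/3.
Take r = r_1 = 5/3. Let y(x) = x^r sum_{n>=0} a_n x^n with a_0 = 1.
Substitute y = x^r sum a_n x^n and match x^{r+n}. The recurrence is
  D(n) a_n - 2 a_{n-1} = 0,  where D(n) = (r+n)(r+n-1) + (-1)(r+n) + (5/9).
  a_n = 2 / D(n) * a_{n-1}.
Since the indicial polynomial factors as (r - r_1)(r - r_2), D(n) = (r_1 + n - r_1)(r_1 + n - r_2) = n(n + 4/3).
Evaluating step by step (a_0 = 1):
  n = 1: D(1) = 1(1 + 4/3) = 7/3; numerator = 2(1) = 2; a_1 = (2)/(7/3) = 6/7
  n = 2: D(2) = 2(2 + 4/3) = 20/3; numerator = 2(6/7) = 12/7; a_2 = (12/7)/(20/3) = 9/35
  n = 3: D(3) = 3(3 + 4/3) = 13; numerator = 2(9/35) = 18/35; a_3 = (18/35)/(13) = 18/455
  n = 4: D(4) = 4(4 + 4/3) = 64/3; numerator = 2(18/455) = 36/455; a_4 = (36/455)/(64/3) = 27/7280

r = 5/3; a_0 = 1; a_1 = 6/7; a_2 = 9/35; a_3 = 18/455; a_4 = 27/7280


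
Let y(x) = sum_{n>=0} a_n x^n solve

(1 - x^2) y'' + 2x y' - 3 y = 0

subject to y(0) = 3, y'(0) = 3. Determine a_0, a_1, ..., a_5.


Ansatz: y(x) = sum_{n>=0} a_n x^n, so y'(x) = sum_{n>=1} n a_n x^(n-1) and y''(x) = sum_{n>=2} n(n-1) a_n x^(n-2).
Substitute into P(x) y'' + Q(x) y' + R(x) y = 0 with P(x) = 1 - x^2, Q(x) = 2x, R(x) = -3, and match powers of x.
Initial conditions: a_0 = 3, a_1 = 3.
Setting the coefficient of each power of x to zero and solving order by order (substituting the coefficients already found):
  x^0: 2 a_2 - 3 a_0 = 0  ->  2 a_2 = 3 a_0 = 9  ->  a_2 = 9/2
  x^1: 6 a_3 - a_1 = 0  ->  6 a_3 = a_1 = 3  ->  a_3 = 1/2
  x^2: 12 a_4 - a_2 = 0  ->  12 a_4 = a_2 = 9/2  ->  a_4 = 3/8
  x^3: 20 a_5 - 3 a_3 = 0  ->  20 a_5 = 3 a_3 = 3/2  ->  a_5 = 3/40
Truncated series: y(x) = 3 + 3 x + (9/2) x^2 + (1/2) x^3 + (3/8) x^4 + (3/40) x^5 + O(x^6).

a_0 = 3; a_1 = 3; a_2 = 9/2; a_3 = 1/2; a_4 = 3/8; a_5 = 3/40


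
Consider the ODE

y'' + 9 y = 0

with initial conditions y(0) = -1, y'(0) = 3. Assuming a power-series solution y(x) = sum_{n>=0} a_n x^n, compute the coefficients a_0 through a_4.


Ansatz: y(x) = sum_{n>=0} a_n x^n, so y'(x) = sum_{n>=1} n a_n x^(n-1) and y''(x) = sum_{n>=2} n(n-1) a_n x^(n-2).
Substitute into P(x) y'' + Q(x) y' + R(x) y = 0 with P(x) = 1, Q(x) = 0, R(x) = 9, and match powers of x.
Initial conditions: a_0 = -1, a_1 = 3.
Setting the coefficient of each power of x to zero and solving order by order (substituting the coefficients already found):
  x^0: 2 a_2 + 9 a_0 = 0  ->  2 a_2 = -9 a_0 = 9  ->  a_2 = 9/2
  x^1: 6 a_3 + 9 a_1 = 0  ->  6 a_3 = -9 a_1 = -27  ->  a_3 = -9/2
  x^2: 12 a_4 + 9 a_2 = 0  ->  12 a_4 = -9 a_2 = -81/2  ->  a_4 = -27/8
Truncated series: y(x) = -1 + 3 x + (9/2) x^2 - (9/2) x^3 - (27/8) x^4 + O(x^5).

a_0 = -1; a_1 = 3; a_2 = 9/2; a_3 = -9/2; a_4 = -27/8


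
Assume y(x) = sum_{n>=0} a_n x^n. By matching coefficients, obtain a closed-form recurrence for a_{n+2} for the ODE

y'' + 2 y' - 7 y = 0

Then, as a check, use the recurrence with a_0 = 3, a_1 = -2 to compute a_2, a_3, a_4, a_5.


Substitute y = sum_n a_n x^n.
y''(x) has coefficient (n+2)(n+1) a_{n+2} at x^n;
2 y'(x) has coefficient 2 (n+1) a_{n+1} at x^n;
-7 y(x) has coefficient -7 a_n at x^n.
Matching x^n: (n+2)(n+1) a_{n+2} + 2 (n+1) a_{n+1} - 7 a_n = 0.
Thus a_{n+2} = [-2 (n+1) a_{n+1} + 7 a_n] / ((n+1)(n+2)).

Check with a_0 = 3, a_1 = -2 (apply the recurrence for n = 0, 1, 2, 3): a_0 = 3, a_1 = -2, a_2 = 25/2, a_3 = -32/3, a_4 = 101/8, a_5 = -527/60.

a_(n+2) = [-2 (n+1) a_(n+1) + 7 a_n] / ((n+1)(n+2)); check: a_0 = 3, a_1 = -2, a_2 = 25/2, a_3 = -32/3, a_4 = 101/8, a_5 = -527/60


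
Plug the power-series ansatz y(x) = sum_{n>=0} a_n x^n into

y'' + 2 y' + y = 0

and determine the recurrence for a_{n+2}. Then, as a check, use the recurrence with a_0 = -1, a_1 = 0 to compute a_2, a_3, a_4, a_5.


Substitute y = sum_n a_n x^n.
y''(x) has coefficient (n+2)(n+1) a_{n+2} at x^n;
2 y'(x) has coefficient 2 (n+1) a_{n+1} at x^n;
y(x) has coefficient 1 a_n at x^n.
Matching x^n: (n+2)(n+1) a_{n+2} + 2 (n+1) a_{n+1} + 1 a_n = 0.
Thus a_{n+2} = [-2 (n+1) a_{n+1} - 1 a_n] / ((n+1)(n+2)).

Check with a_0 = -1, a_1 = 0 (apply the recurrence for n = 0, 1, 2, 3): a_0 = -1, a_1 = 0, a_2 = 1/2, a_3 = -1/3, a_4 = 1/8, a_5 = -1/30.

a_(n+2) = [-2 (n+1) a_(n+1) - 1 a_n] / ((n+1)(n+2)); check: a_0 = -1, a_1 = 0, a_2 = 1/2, a_3 = -1/3, a_4 = 1/8, a_5 = -1/30
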